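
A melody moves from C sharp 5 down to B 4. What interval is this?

major second

Descending from C#5 to B4 is the same interval as ascending B4 to C#5.
B to C spans two letter names (B-C), so the interval is some kind of second.
Counting semitones, B4→C#5 is 2, which is the major second.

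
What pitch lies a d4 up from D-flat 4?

The fourth takes the letter from D up to G.
Moving 4 semitones up from Db4 (the size of a diminished fourth) reaches Gbb4.

G-double-flat 4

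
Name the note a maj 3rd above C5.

E5

Three letter names up from C: E.
A major third spans 4 semitones, so from C5 the target pitch is E5.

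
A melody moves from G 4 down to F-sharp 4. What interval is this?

minor second

Descending from G4 to F#4 is the same interval as ascending F#4 to G4.
F to G spans two letter names (F-G), so the interval is some kind of second.
At 1 semitone, F#4→G4 falls one short of a major second: minor.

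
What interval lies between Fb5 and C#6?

AA5

F to C spans five letter names (F-G-A-B-C): a fifth.
A perfect fifth would be 7 semitones; Fb5 to C#6 is 9, two semitones wider, so the interval is doubly augmented.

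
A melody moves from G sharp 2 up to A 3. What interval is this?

minor ninth

G to A spans two letter names (G-A), plus an octave, so the interval is some kind of ninth.
At 13 semitones, G#2→A3 falls one short of a major ninth: minor.
(Equivalently, a compound minor second: a minor second plus an octave.)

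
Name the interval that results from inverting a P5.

The rule of nine gives the new number: 9 − 5 = 4, so a fifth becomes a fourth.
The quality also flips — perfect stays perfect — giving a perfect fourth.

perfect 4th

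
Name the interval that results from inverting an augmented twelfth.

First reduce the compound augmented twelfth to its simple form, an augmented fifth.
Inverted interval numbers add to nine, so a fifth pairs with a fourth (5 + 4 = 9).
And augmented becomes diminished under inversion, so we get a diminished fourth.

diminished 4th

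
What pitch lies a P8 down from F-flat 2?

The letter stays F (same as the start), shifted an octave down.
A perfect octave is 12 semitones; 12 semitones down from Fb2 gives Fb1.

F-flat 1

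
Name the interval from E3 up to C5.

E to C spans six letter names (E-F-G-A-B-C), plus an octave: a thirteenth.
A major thirteenth would be 21 semitones, but E3 to C5 is 20 — one semitone narrower, making it a minor thirteenth.
(Equivalently, a compound minor sixth: a minor sixth plus an octave.)

minor thirteenth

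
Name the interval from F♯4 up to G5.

minor ninth

F to G spans two letter names (F-G), plus an octave, so the interval is some kind of ninth.
A major ninth would be 14 semitones, but F#4 to G5 is 13 — one semitone narrower, making it a minor ninth.
(Equivalently, a compound minor second: a minor second plus an octave.)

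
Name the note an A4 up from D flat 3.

Counting four letter names up from D lands on G.
An augmented fourth spans 6 semitones, so from Db3 the target pitch is G3.

G 3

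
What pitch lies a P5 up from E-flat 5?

Five letter names up from E: B.
A perfect fifth is 7 semitones; 7 semitones up from Eb5 gives Bb5.

B-flat 5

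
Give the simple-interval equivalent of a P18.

perfect fourth

Each octave removed subtracts seven from the number: 18 − 14 = 4.
That makes a perfect eighteenth a compound perfect fourth — 2 octaves plus a perfect fourth.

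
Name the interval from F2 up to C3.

F to C spans five letter names (F-G-A-B-C) — that makes it a fifth of some quality.
F2 to C3 is 7 semitones, matching the perfect fifth exactly, so the quality is perfect.

perfect 5th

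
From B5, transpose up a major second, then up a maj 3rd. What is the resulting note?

E#6

B5 up a major second → C#6 (2 semitones).
A major third up from C#6 is E#6.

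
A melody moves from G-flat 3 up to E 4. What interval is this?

augmented 6th

G to E spans six letter names (G-A-B-C-D-E): a sixth.
Gb3 to E4 spans 10 semitones — one semitone wider than the major sixth (9) — giving an augmented sixth.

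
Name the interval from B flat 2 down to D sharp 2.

diminished 6th

Descending from Bb2 to D#2 is the same interval as ascending D#2 to Bb2.
D to B spans six letter names (D-E-F-G-A-B): a sixth.
D#2 to Bb2 spans 7 semitones — two semitones narrower than the major sixth (9) — giving a diminished sixth.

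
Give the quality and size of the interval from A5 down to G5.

Descending from A5 to G5 is the same interval as ascending G5 to A5.
G to A spans two letter names (G-A): a second.
G5 to A5 is 2 semitones, matching the major second exactly, so the quality is major.

M2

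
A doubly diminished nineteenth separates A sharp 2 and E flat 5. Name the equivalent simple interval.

Each octave removed subtracts seven from the number: 19 − 14 = 5.
Quality carries through unchanged, so the simple form is a doubly diminished fifth.

doubly diminished 5th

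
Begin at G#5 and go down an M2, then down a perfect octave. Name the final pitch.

A major second down from G#5 is F#5.
A perfect octave down from F#5 is F#4.

F#4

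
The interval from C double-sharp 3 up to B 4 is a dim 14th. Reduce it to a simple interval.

Take out an octave (7 from the number): 14 − 7 = 7.
Quality carries through unchanged, so the simple form is a diminished seventh.

diminished seventh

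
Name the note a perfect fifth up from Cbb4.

Gbb4

Five letter names up from C: G.
Moving 7 semitones up from Cbb4 (the size of a perfect fifth) reaches Gbb4.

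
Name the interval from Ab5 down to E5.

diminished 4th

Descending from Ab5 to E5 is the same interval as ascending E5 to Ab5.
E to A spans four letter names (E-F-G-A), so the interval is some kind of fourth.
The perfect fourth is 5 semitones; here we have 4, one semitone narrower: diminished.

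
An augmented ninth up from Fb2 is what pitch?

Counting two letter names plus an octave up from F lands on G.
An augmented ninth spans 15 semitones, so from Fb2 the target pitch is G3.

G3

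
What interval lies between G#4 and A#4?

G to A spans two letter names (G-A), so the interval is some kind of second.
Counting semitones, G#4→A#4 is 2, which is the major second.

major second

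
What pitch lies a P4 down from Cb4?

Gb3

Counting four letter names down from C lands on G.
A perfect fourth spans 5 semitones, so from Cb4 the target pitch is Gb3.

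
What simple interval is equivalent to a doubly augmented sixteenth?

Subtracting seven from the interval number removes an octave: 16 − 14 = 2.
That makes a doubly augmented sixteenth a compound doubly augmented second — 2 octaves plus a doubly augmented second.

AA2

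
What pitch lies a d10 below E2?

Three letters down from E (plus an octave) reaches C.
A diminished tenth is 14 semitones; 14 semitones down from E2 gives C##1.

C##1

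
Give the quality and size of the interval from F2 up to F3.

F to F is the same letter name, plus an octave — that makes it an octave of some quality.
The perfect octave spans 12 semitones, and F2 to F3 is exactly 12 semitones — so this is a perfect octave.

perfect octave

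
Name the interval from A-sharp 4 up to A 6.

diminished fifteenth

A to A is the same letter name, plus 2 octaves — that makes it a fifteenth of some quality.
A#4 to A6 spans 23 semitones — one semitone narrower than the perfect fifteenth (24) — giving a diminished fifteenth.
(Equivalently, a compound diminished octave: a diminished octave plus an octave.)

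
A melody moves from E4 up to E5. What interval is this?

E to E is the same letter name, plus an octave, so the interval is some kind of octave.
The perfect octave spans 12 semitones, and E4 to E5 is exactly 12 semitones — so this is a perfect octave.

perfect octave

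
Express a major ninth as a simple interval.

M2

Take out an octave (7 from the number): 9 − 7 = 2.
That makes a major ninth a compound major second — an octave plus a major second.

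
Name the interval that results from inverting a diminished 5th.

The rule of nine gives the new number: 9 − 5 = 4, so a fifth becomes a fourth.
Quality inverts too: diminished becomes augmented. That makes the inversion an augmented fourth.

augmented fourth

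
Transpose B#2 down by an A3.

G2

Three letter names down from B: G.
An augmented third spans 5 semitones, so from B#2 the target pitch is G2.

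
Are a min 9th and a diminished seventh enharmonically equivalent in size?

A minor ninth is 13 semitones but a diminished seventh is 9 semitones — different sizes.

No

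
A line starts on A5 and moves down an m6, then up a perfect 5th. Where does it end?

G#5

Down a minor sixth from A5: C#5 (8 semitones down).
Up a perfect fifth from C#5: G#5 (7 semitones up).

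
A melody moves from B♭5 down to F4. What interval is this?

Descending from Bb5 to F4 is the same interval as ascending F4 to Bb5.
F to B spans four letter names (F-G-A-B), plus an octave: an eleventh.
The perfect eleventh spans 17 semitones, and F4 to Bb5 is exactly 17 semitones — so this is a perfect eleventh.
(Equivalently, a compound perfect fourth: a perfect fourth plus an octave.)

perfect eleventh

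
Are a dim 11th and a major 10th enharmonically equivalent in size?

Yes

A diminished eleventh = 16 semitones = a major tenth; enharmonically equal.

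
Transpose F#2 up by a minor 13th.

D4

Counting six letter names plus an octave up from F lands on D.
Moving 20 semitones up from F#2 (the size of a minor thirteenth) reaches D4.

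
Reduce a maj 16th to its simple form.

Each octave removed subtracts seven from the number: 16 − 14 = 2.
Quality carries through unchanged, so the simple form is a major second.

major second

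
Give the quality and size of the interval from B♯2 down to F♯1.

Descending from B#2 to F#1 is the same interval as ascending F#1 to B#2.
F to B spans four letter names (F-G-A-B), plus an octave: an eleventh.
The perfect eleventh is 17 semitones; here we have 18, one semitone wider: augmented.
(Equivalently, a compound augmented fourth: an augmented fourth plus an octave.)

A11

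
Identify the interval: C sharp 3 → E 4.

minor tenth

C to E spans three letter names (C-D-E), plus an octave: a tenth.
A major tenth would be 16 semitones, but C#3 to E4 is 15 — one semitone narrower, making it a minor tenth.
(Equivalently, a compound minor third: a minor third plus an octave.)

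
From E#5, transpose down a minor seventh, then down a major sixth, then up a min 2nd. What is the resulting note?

B3

A minor seventh down from E#5 is F##4.
Down a major sixth from F##4: A#3 (9 semitones down).
Up a minor second from A#3: B3 (1 semitone up).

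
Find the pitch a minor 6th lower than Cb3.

Six letter names down from C: E.
Moving 8 semitones down from Cb3 (the size of a minor sixth) reaches Eb2.

Eb2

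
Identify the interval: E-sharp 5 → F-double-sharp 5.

M2

E to F spans two letter names (E-F) — that makes it a second of some quality.
The major second spans 2 semitones, and E#5 to F##5 is exactly 2 semitones — so this is a major second.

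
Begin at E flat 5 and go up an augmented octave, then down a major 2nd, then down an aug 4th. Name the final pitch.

An augmented octave up from Eb5 is E6.
Down a major second from E6: D6 (2 semitones down).
D6 down an augmented fourth → Ab5 (6 semitones).

A flat 5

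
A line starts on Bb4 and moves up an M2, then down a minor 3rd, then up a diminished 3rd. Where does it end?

Up a major second from Bb4: C5 (2 semitones up).
Down a minor third from C5: A4 (3 semitones down).
A4 up a diminished third → Cb5 (2 semitones).

Cb5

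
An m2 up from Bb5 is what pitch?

Counting two letter names up from B lands on C.
A minor second is 1 semitone; 1 semitone up from Bb5 gives Cb6.

Cb6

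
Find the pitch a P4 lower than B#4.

F##4

Four letter names down from B: F.
A perfect fourth spans 5 semitones, so from B#4 the target pitch is F##4.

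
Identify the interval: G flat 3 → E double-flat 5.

m13

G to E spans six letter names (G-A-B-C-D-E), plus an octave: a thirteenth.
A major thirteenth would be 21 semitones, but Gb3 to Ebb5 is 20 — one semitone narrower, making it a minor thirteenth.
(Equivalently, a compound minor sixth: a minor sixth plus an octave.)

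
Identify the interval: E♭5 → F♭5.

E to F spans two letter names (E-F) — that makes it a second of some quality.
Eb5 to Fb5 is 1 semitone, a half step short of the major second (2), so this is minor.

m2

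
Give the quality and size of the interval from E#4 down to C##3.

Descending from E#4 to C##3 is the same interval as ascending C##3 to E#4.
C to E spans three letter names (C-D-E), plus an octave — that makes it a tenth of some quality.
C##3 to E#4 is 15 semitones, a half step short of the major tenth (16), so this is minor.
(Equivalently, a compound minor third: a minor third plus an octave.)

minor tenth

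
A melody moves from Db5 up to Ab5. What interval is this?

D to A spans five letter names (D-E-F-G-A): a fifth.
The perfect fifth spans 7 semitones, and Db5 to Ab5 is exactly 7 semitones — so this is a perfect fifth.

perfect 5th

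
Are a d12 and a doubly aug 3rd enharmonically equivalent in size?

A diminished twelfth is 18 semitones but a doubly augmented third is 6 semitones — different sizes.

No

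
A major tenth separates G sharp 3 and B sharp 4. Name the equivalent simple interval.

Each octave removed subtracts seven from the number: 10 − 7 = 3.
Quality carries through unchanged, so the simple form is a major third.

M3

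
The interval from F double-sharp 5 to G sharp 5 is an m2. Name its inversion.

Inverted interval numbers add to nine, so a second pairs with a seventh (2 + 7 = 9).
Quality inverts too: minor becomes major. That makes the inversion a major seventh.

M7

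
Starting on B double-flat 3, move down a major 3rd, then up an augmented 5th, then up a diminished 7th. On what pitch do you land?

C double-flat 5

Down a major third from Bbb3: Gbb3 (4 semitones down).
An augmented fifth up from Gbb3 is Db4.
Db4 up a diminished seventh → Cbb5 (9 semitones).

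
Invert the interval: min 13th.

First reduce the compound minor thirteenth to its simple form, a minor sixth.
The rule of nine gives the new number: 9 − 6 = 3, so a sixth becomes a third.
Quality inverts too: minor becomes major. That makes the inversion a major third.

major third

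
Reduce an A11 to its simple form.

augmented fourth

Take out an octave (7 from the number): 11 − 7 = 4.
So an augmented eleventh is an octave plus an augmented fourth. The quality is unchanged.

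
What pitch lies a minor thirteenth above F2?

Counting six letter names plus an octave up from F lands on D.
Moving 20 semitones up from F2 (the size of a minor thirteenth) reaches Db4.

Db4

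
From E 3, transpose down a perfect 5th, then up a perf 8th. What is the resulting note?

A 3

A perfect fifth down from E3 is A2.
A2 up a perfect octave → A3 (12 semitones).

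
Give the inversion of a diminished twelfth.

First reduce the compound diminished twelfth to its simple form, a diminished fifth.
Inverted interval numbers add to nine, so a fifth pairs with a fourth (5 + 4 = 9).
The quality also flips — diminished becomes augmented — giving an augmented fourth.

A4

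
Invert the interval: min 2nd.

major seventh

The rule of nine gives the new number: 9 − 2 = 7, so a second becomes a seventh.
Quality inverts too: minor becomes major. That makes the inversion a major seventh.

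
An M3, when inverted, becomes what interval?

minor 6th

Interval numbers invert to sum to nine: 3 + 6 = 9, so a third inverts to a sixth.
The quality also flips — major becomes minor — giving a minor sixth.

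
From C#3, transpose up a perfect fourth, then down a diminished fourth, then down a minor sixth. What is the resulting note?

E##2

A perfect fourth up from C#3 is F#3.
A diminished fourth down from F#3 is C##3.
C##3 down a minor sixth → E##2 (8 semitones).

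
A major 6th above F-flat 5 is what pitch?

The sixth takes the letter from F up to D.
A major sixth is 9 semitones; 9 semitones up from Fb5 gives Db6.

D-flat 6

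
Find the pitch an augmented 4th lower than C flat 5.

G double-flat 4

Counting four letter names down from C lands on G.
An augmented fourth is 6 semitones; 6 semitones down from Cb5 gives Gbb4.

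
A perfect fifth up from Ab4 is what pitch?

Five letter names up from A: E.
Moving 7 semitones up from Ab4 (the size of a perfect fifth) reaches Eb5.

Eb5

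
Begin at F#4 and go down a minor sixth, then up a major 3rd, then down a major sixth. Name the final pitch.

E#3

Down a minor sixth from F#4: A#3 (8 semitones down).
A#3 up a major third → C##4 (4 semitones).
C##4 down a major sixth → E#3 (9 semitones).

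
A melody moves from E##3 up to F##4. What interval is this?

E to F spans two letter names (E-F), plus an octave — that makes it a ninth of some quality.
A major ninth would be 14 semitones, but E##3 to F##4 is 13 — one semitone narrower, making it a minor ninth.
(Equivalently, a compound minor second: a minor second plus an octave.)

minor ninth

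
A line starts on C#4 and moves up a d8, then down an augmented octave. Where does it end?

Cb4

C#4 up a diminished octave → C5 (11 semitones).
Down an augmented octave from C5: Cb4 (13 semitones down).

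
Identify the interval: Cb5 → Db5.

C to D spans two letter names (C-D) — that makes it a second of some quality.
Counting semitones, Cb5→Db5 is 2, which is the major second.

M2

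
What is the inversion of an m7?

Inverted interval numbers add to nine, so a seventh pairs with a second (7 + 2 = 9).
And minor becomes major under inversion, so we get a major second.

major second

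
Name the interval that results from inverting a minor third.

The rule of nine gives the new number: 9 − 3 = 6, so a third becomes a sixth.
The quality also flips — minor becomes major — giving a major sixth.

M6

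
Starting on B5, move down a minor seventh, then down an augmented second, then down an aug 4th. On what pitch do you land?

Fb4

B5 down a minor seventh → C#5 (10 semitones).
C#5 down an augmented second → Bb4 (3 semitones).
An augmented fourth down from Bb4 is Fb4.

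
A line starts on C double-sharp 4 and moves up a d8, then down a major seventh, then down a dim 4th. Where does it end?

A diminished octave up from C##4 is C#5.
C#5 down a major seventh → D4 (11 semitones).
A diminished fourth down from D4 is A#3.

A sharp 3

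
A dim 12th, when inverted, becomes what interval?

First reduce the compound diminished twelfth to its simple form, a diminished fifth.
The rule of nine gives the new number: 9 − 5 = 4, so a fifth becomes a fourth.
And diminished becomes augmented under inversion, so we get an augmented fourth.

A4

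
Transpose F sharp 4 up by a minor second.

The second takes the letter from F up to G.
A minor second spans 1 semitone, so from F#4 the target pitch is G4.

G 4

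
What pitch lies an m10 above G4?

Counting three letter names plus an octave up from G lands on B.
A minor tenth is 15 semitones; 15 semitones up from G4 gives Bb5.

Bb5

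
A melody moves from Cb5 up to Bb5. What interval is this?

major seventh

C to B spans seven letter names (C-D-E-F-G-A-B): a seventh.
Counting semitones, Cb5→Bb5 is 11, which is the major seventh.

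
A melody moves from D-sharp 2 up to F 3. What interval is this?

D to F spans three letter names (D-E-F), plus an octave: a tenth.
A major tenth would be 16 semitones; D#2 to F3 is 14, two semitones narrower, so the interval is diminished.
(Equivalently, a compound diminished third: a diminished third plus an octave.)

diminished tenth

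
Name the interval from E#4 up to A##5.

E to A spans four letter names (E-F-G-A), plus an octave: an eleventh.
E#4 to A##5 spans 18 semitones — one semitone wider than the perfect eleventh (17) — giving an augmented eleventh.
(Equivalently, a compound augmented fourth: an augmented fourth plus an octave.)

augmented eleventh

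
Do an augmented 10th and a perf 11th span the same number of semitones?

Yes

An augmented tenth = 17 semitones = a perfect eleventh; enharmonically equal.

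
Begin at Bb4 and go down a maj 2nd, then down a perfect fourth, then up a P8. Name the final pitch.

A major second down from Bb4 is Ab4.
Down a perfect fourth from Ab4: Eb4 (5 semitones down).
Up a perfect octave from Eb4: Eb5 (12 semitones up).

Eb5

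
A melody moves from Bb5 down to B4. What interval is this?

Descending from Bb5 to B4 is the same interval as ascending B4 to Bb5.
B to B is the same letter name, plus an octave — that makes it an octave of some quality.
B4 to Bb5 spans 11 semitones — one semitone narrower than the perfect octave (12) — giving a diminished octave.

diminished 8th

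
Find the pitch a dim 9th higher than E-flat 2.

F-double-flat 3

Counting two letter names plus an octave up from E lands on F.
Moving 12 semitones up from Eb2 (the size of a diminished ninth) reaches Fbb3.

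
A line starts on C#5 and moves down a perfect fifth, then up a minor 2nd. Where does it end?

A perfect fifth down from C#5 is F#4.
F#4 up a minor second → G4 (1 semitone).

G4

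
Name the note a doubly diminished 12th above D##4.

A5

Counting five letter names plus an octave up from D lands on A.
Moving 17 semitones up from D##4 (the size of a doubly diminished twelfth) reaches A5.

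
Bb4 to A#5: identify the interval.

augmented 7th

B to A spans seven letter names (B-C-D-E-F-G-A): a seventh.
Bb4 to A#5 spans 12 semitones — one semitone wider than the major seventh (11) — giving an augmented seventh.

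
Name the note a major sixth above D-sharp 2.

B-sharp 2

Counting six letter names up from D lands on B.
A major sixth spans 9 semitones, so from D#2 the target pitch is B#2.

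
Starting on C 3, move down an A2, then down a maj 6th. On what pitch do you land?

D double-flat 2

Down an augmented second from C3: Bbb2 (3 semitones down).
Down a major sixth from Bbb2: Dbb2 (9 semitones down).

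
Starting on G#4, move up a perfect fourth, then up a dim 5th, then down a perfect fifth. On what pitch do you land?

C5

G#4 up a perfect fourth → C#5 (5 semitones).
A diminished fifth up from C#5 is G5.
Down a perfect fifth from G5: C5 (7 semitones down).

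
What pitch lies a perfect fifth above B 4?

F sharp 5

Counting five letter names up from B lands on F.
A perfect fifth spans 7 semitones, so from B4 the target pitch is F#5.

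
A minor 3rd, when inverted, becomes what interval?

major 6th

The rule of nine gives the new number: 9 − 3 = 6, so a third becomes a sixth.
And minor becomes major under inversion, so we get a major sixth.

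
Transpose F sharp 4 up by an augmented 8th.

For an octave the letter name doesn't change: still F, an octave up.
An augmented octave spans 13 semitones, so from F#4 the target pitch is F##5.

F double-sharp 5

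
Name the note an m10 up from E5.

G6

Three letters up from E (plus an octave) reaches G.
A minor tenth spans 15 semitones, so from E5 the target pitch is G6.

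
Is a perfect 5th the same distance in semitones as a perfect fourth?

A perfect fifth spans 7 semitones; a perfect fourth spans 5 semitones. They differ by 2.

No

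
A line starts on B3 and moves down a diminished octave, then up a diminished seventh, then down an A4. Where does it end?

A diminished octave down from B3 is B#2.
A diminished seventh up from B#2 is A3.
Down an augmented fourth from A3: Eb3 (6 semitones down).

Eb3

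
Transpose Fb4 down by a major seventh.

Gbb3

Seven letter names down from F: G.
A major seventh spans 11 semitones, so from Fb4 the target pitch is Gbb3.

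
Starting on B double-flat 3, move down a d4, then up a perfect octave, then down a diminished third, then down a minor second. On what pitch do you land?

Down a diminished fourth from Bbb3: F3 (4 semitones down).
A perfect octave up from F3 is F4.
A diminished third down from F4 is D#4.
D#4 down a minor second → C##4 (1 semitone).

C double-sharp 4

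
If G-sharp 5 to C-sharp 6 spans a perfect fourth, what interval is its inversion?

Interval numbers invert to sum to nine: 4 + 5 = 9, so a fourth inverts to a fifth.
The quality also flips — perfect stays perfect — giving a perfect fifth.

perfect 5th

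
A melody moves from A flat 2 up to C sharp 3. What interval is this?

augmented third

A to C spans three letter names (A-B-C), so the interval is some kind of third.
The major third is 4 semitones; here we have 5, one semitone wider: augmented.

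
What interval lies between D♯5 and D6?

D to D is the same letter name, plus an octave, so the interval is some kind of octave.
The perfect octave is 12 semitones; here we have 11, one semitone narrower: diminished.

d8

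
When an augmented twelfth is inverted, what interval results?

First reduce the compound augmented twelfth to its simple form, an augmented fifth.
Inverted interval numbers add to nine, so a fifth pairs with a fourth (5 + 4 = 9).
And augmented becomes diminished under inversion, so we get a diminished fourth.

diminished 4th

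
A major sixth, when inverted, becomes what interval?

Interval numbers invert to sum to nine: 6 + 3 = 9, so a sixth inverts to a third.
The quality also flips — major becomes minor — giving a minor third.

minor 3rd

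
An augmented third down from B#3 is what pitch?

G3

The third takes the letter from B down to G.
An augmented third is 5 semitones; 5 semitones down from B#3 gives G3.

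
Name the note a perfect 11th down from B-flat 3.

The eleventh's letter: B down four letter names plus an octave → F.
Moving 17 semitones down from Bb3 (the size of a perfect eleventh) reaches F2.

F 2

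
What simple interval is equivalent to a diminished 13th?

Take out an octave (7 from the number): 13 − 7 = 6.
So a diminished thirteenth is an octave plus a diminished sixth. The quality is unchanged.

diminished 6th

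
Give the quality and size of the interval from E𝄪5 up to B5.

doubly diminished fifth

E to B spans five letter names (E-F-G-A-B): a fifth.
The perfect fifth is 7 semitones; here we have 5, two semitones narrower: doubly diminished.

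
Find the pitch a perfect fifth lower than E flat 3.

Counting five letter names down from E lands on A.
Moving 7 semitones down from Eb3 (the size of a perfect fifth) reaches Ab2.

A flat 2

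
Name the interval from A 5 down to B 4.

minor 7th

Descending from A5 to B4 is the same interval as ascending B4 to A5.
B to A spans seven letter names (B-C-D-E-F-G-A), so the interval is some kind of seventh.
A major seventh would be 11 semitones, but B4 to A5 is 10 — one semitone narrower, making it a minor seventh.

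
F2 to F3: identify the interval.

P8

F to F is the same letter name, plus an octave: an octave.
Counting semitones, F2→F3 is 12, which is the perfect octave.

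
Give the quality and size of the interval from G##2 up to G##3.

G to G is the same letter name, plus an octave — that makes it an octave of some quality.
Counting semitones, G##2→G##3 is 12, which is the perfect octave.

P8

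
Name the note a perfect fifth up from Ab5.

Eb6

Five letter names up from A: E.
Moving 7 semitones up from Ab5 (the size of a perfect fifth) reaches Eb6.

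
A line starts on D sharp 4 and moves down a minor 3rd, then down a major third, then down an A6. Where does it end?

B flat 2

Down a minor third from D#4: B#3 (3 semitones down).
B#3 down a major third → G#3 (4 semitones).
Down an augmented sixth from G#3: Bb2 (10 semitones down).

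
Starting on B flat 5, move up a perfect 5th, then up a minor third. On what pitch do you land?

A flat 6

Up a perfect fifth from Bb5: F6 (7 semitones up).
A minor third up from F6 is Ab6.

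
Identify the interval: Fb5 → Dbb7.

minor thirteenth

F to D spans six letter names (F-G-A-B-C-D), plus an octave: a thirteenth.
Fb5 to Dbb7 is 20 semitones, a half step short of the major thirteenth (21), so this is minor.
(Equivalently, a compound minor sixth: a minor sixth plus an octave.)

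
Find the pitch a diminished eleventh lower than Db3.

The eleventh's letter: D down four letter names plus an octave → A.
A diminished eleventh spans 16 semitones, so from Db3 the target pitch is A1.

A1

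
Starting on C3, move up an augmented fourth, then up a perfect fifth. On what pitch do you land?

An augmented fourth up from C3 is F#3.
F#3 up a perfect fifth → C#4 (7 semitones).

C#4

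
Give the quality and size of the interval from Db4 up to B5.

D to B spans six letter names (D-E-F-G-A-B), plus an octave — that makes it a thirteenth of some quality.
The major thirteenth is 21 semitones; here we have 22, one semitone wider: augmented.
(Equivalently, a compound augmented sixth: an augmented sixth plus an octave.)

augmented thirteenth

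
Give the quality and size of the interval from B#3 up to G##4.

major sixth

B to G spans six letter names (B-C-D-E-F-G) — that makes it a sixth of some quality.
B#3 to G##4 is 9 semitones, matching the major sixth exactly, so the quality is major.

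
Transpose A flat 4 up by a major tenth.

Counting three letter names plus an octave up from A lands on C.
A major tenth is 16 semitones; 16 semitones up from Ab4 gives C6.

C 6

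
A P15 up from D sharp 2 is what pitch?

D sharp 4

A fifteenth keeps the letter name D, two octaves up from D.
Moving 24 semitones up from D#2 (the size of a perfect fifteenth) reaches D#4.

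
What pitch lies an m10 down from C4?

A2

Three letters down from C (plus an octave) reaches A.
Moving 15 semitones down from C4 (the size of a minor tenth) reaches A2.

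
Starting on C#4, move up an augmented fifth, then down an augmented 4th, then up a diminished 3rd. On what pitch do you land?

C#4 up an augmented fifth → G##4 (8 semitones).
G##4 down an augmented fourth → D#4 (6 semitones).
A diminished third up from D#4 is F4.

F4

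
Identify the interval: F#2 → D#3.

F to D spans six letter names (F-G-A-B-C-D): a sixth.
Counting semitones, F#2→D#3 is 9, which is the major sixth.

major sixth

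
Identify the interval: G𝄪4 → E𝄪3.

minor tenth

Descending from G##4 to E##3 is the same interval as ascending E##3 to G##4.
E to G spans three letter names (E-F-G), plus an octave — that makes it a tenth of some quality.
At 15 semitones, E##3→G##4 falls one short of a major tenth: minor.
(Equivalently, a compound minor third: a minor third plus an octave.)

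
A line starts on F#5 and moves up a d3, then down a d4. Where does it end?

Up a diminished third from F#5: Ab5 (2 semitones up).
A diminished fourth down from Ab5 is E5.

E5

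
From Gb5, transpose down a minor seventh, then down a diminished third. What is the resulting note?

F#4

Gb5 down a minor seventh → Ab4 (10 semitones).
Ab4 down a diminished third → F#4 (2 semitones).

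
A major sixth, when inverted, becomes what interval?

Interval numbers invert to sum to nine: 6 + 3 = 9, so a sixth inverts to a third.
And major becomes minor under inversion, so we get a minor third.

minor third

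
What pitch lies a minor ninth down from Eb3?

D2

The ninth's letter: E down two letter names plus an octave → D.
Moving 13 semitones down from Eb3 (the size of a minor ninth) reaches D2.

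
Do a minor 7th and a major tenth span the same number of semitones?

No

10 semitones (minor seventh) vs 16 semitones (major tenth): not equal.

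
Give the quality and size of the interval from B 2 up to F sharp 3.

perfect 5th

B to F spans five letter names (B-C-D-E-F): a fifth.
B2 to F#3 is 7 semitones, matching the perfect fifth exactly, so the quality is perfect.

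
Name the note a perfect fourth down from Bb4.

F4

The fourth takes the letter from B down to F.
A perfect fourth is 5 semitones; 5 semitones down from Bb4 gives F4.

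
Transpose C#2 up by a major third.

The third takes the letter from C up to E.
A major third is 4 semitones; 4 semitones up from C#2 gives E#2.

E#2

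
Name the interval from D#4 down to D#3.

Descending from D#4 to D#3 is the same interval as ascending D#3 to D#4.
D to D is the same letter name, plus an octave, so the interval is some kind of octave.
D#3 to D#4 is 12 semitones, matching the perfect octave exactly, so the quality is perfect.

perfect 8th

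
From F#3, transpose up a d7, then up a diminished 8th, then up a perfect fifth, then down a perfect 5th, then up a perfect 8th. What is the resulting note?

Ebb6

F#3 up a diminished seventh → Eb4 (9 semitones).
Eb4 up a diminished octave → Ebb5 (11 semitones).
Ebb5 up a perfect fifth → Bbb5 (7 semitones).
A perfect fifth down from Bbb5 is Ebb5.
A perfect octave up from Ebb5 is Ebb6.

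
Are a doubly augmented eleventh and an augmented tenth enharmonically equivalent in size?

A doubly augmented eleventh is 19 semitones but an augmented tenth is 17 semitones — different sizes.

No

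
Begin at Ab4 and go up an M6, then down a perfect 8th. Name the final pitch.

F4

Up a major sixth from Ab4: F5 (9 semitones up).
Down a perfect octave from F5: F4 (12 semitones down).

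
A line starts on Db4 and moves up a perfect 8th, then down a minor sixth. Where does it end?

Up a perfect octave from Db4: Db5 (12 semitones up).
Down a minor sixth from Db5: F4 (8 semitones down).

F4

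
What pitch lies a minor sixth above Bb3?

Gb4

Counting six letter names up from B lands on G.
Moving 8 semitones up from Bb3 (the size of a minor sixth) reaches Gb4.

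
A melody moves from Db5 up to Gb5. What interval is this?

D to G spans four letter names (D-E-F-G): a fourth.
Counting semitones, Db5→Gb5 is 5, which is the perfect fourth.

P4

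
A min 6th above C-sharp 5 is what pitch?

Six letter names up from C: A.
Moving 8 semitones up from C#5 (the size of a minor sixth) reaches A5.

A 5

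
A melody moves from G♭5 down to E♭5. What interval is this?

minor third

Descending from Gb5 to Eb5 is the same interval as ascending Eb5 to Gb5.
E to G spans three letter names (E-F-G) — that makes it a third of some quality.
Eb5 to Gb5 is 3 semitones, a half step short of the major third (4), so this is minor.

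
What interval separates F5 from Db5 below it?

major third

Descending from F5 to Db5 is the same interval as ascending Db5 to F5.
D to F spans three letter names (D-E-F): a third.
The major third spans 4 semitones, and Db5 to F5 is exactly 4 semitones — so this is a major third.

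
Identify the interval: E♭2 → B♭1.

Descending from Eb2 to Bb1 is the same interval as ascending Bb1 to Eb2.
B to E spans four letter names (B-C-D-E) — that makes it a fourth of some quality.
Bb1 to Eb2 is 5 semitones, matching the perfect fourth exactly, so the quality is perfect.

perfect 4th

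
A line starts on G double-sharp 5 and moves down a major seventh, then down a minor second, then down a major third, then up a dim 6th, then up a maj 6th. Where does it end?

A 5

A major seventh down from G##5 is A#4.
A minor second down from A#4 is G##4.
A major third down from G##4 is E#4.
E#4 up a diminished sixth → C5 (7 semitones).
Up a major sixth from C5: A5 (9 semitones up).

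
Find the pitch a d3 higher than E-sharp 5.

Counting three letter names up from E lands on G.
Moving 2 semitones up from E#5 (the size of a diminished third) reaches G5.

G 5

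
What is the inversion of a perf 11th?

perfect fifth

First reduce the compound perfect eleventh to its simple form, a perfect fourth.
The rule of nine gives the new number: 9 − 4 = 5, so a fourth becomes a fifth.
Quality inverts too: perfect stays perfect. That makes the inversion a perfect fifth.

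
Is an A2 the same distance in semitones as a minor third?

Yes

An augmented second spans 3 semitones, and a minor third also spans 3 semitones — they're enharmonic.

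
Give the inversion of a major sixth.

minor 3rd

The rule of nine gives the new number: 9 − 6 = 3, so a sixth becomes a third.
The quality also flips — major becomes minor — giving a minor third.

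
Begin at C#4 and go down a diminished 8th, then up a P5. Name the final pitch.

G##3

A diminished octave down from C#4 is C##3.
Up a perfect fifth from C##3: G##3 (7 semitones up).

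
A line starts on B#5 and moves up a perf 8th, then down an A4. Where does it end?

F#6

B#5 up a perfect octave → B#6 (12 semitones).
An augmented fourth down from B#6 is F#6.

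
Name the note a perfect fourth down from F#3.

The fourth takes the letter from F down to C.
A perfect fourth is 5 semitones; 5 semitones down from F#3 gives C#3.

C#3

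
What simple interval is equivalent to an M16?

Take out 2 octaves (14 from the number): 16 − 14 = 2.
That makes a major sixteenth a compound major second — 2 octaves plus a major second.

major second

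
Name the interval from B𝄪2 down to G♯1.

A10

Descending from B##2 to G#1 is the same interval as ascending G#1 to B##2.
G to B spans three letter names (G-A-B), plus an octave — that makes it a tenth of some quality.
G#1 to B##2 spans 17 semitones — one semitone wider than the major tenth (16) — giving an augmented tenth.
(Equivalently, a compound augmented third: an augmented third plus an octave.)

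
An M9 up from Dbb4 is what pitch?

The ninth's letter: D up two letter names plus an octave → E.
A major ninth spans 14 semitones, so from Dbb4 the target pitch is Ebb5.

Ebb5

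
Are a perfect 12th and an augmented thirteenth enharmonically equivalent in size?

A perfect twelfth spans 19 semitones; an augmented thirteenth spans 22 semitones. They differ by 3.

No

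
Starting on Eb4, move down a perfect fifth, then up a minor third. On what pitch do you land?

Eb4 down a perfect fifth → Ab3 (7 semitones).
Up a minor third from Ab3: Cb4 (3 semitones up).

Cb4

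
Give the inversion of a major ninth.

minor 7th

First reduce the compound major ninth to its simple form, a major second.
Interval numbers invert to sum to nine: 2 + 7 = 9, so a second inverts to a seventh.
The quality also flips — major becomes minor — giving a minor seventh.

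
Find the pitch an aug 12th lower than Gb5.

Counting five letter names plus an octave down from G lands on C.
Moving 20 semitones down from Gb5 (the size of an augmented twelfth) reaches Cbb4.

Cbb4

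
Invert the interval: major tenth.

minor sixth

First reduce the compound major tenth to its simple form, a major third.
Inverted interval numbers add to nine, so a third pairs with a sixth (3 + 6 = 9).
The quality also flips — major becomes minor — giving a minor sixth.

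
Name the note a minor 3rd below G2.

E2

The third takes the letter from G down to E.
A minor third spans 3 semitones, so from G2 the target pitch is E2.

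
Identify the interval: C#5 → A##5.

A6

C to A spans six letter names (C-D-E-F-G-A) — that makes it a sixth of some quality.
C#5 to A##5 spans 10 semitones — one semitone wider than the major sixth (9) — giving an augmented sixth.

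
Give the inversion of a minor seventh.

M2

Interval numbers invert to sum to nine: 7 + 2 = 9, so a seventh inverts to a second.
Quality inverts too: minor becomes major. That makes the inversion a major second.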